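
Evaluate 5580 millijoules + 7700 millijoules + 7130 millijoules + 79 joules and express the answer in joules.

99.41 joules

In joules:
  5580 millijoules = 5580 × 10^-3 joules = 5.58
  7700 millijoules = 7700 × 10^-3 joules = 7.7
  7130 millijoules = 7130 × 10^-3 joules = 7.13
  79 joules → 79
Sum: 5.58 + 7.7 + 7.13 + 79 = 99.41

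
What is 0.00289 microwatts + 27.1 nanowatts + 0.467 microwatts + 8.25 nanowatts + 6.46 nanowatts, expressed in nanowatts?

In nanowatts:
  0.00289 microwatts = 0.00289 × 10³ nanowatts = 2.89
  27.1 nanowatts → 27.1
  0.467 microwatts = 0.467 × 10³ nanowatts = 467
  8.25 nanowatts → 8.25
  6.46 nanowatts → 6.46
Sum: 2.89 + 27.1 + 467 + 8.25 + 6.46 = 511.7

511.7 nanowatts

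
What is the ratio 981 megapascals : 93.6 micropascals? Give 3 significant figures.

10500000000000

(981 × 10⁶) / (93.6 × 10⁻⁶) = 10.48 × 10¹²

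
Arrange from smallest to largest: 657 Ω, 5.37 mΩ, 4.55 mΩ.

657 Ω = 657 Ω
5.37 mΩ = 0.00537 Ω
4.55 mΩ = 0.00455 Ω

4.55 mΩ < 5.37 mΩ < 657 Ω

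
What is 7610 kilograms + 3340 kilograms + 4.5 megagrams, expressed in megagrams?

In megagrams:
  7610 kilograms = 7610e-3 megagrams = 7.61
  3340 kilograms = 3340e-3 megagrams = 3.34
  4.5 megagrams → 4.5
Sum: 7.61 + 3.34 + 4.5 = 15.45

15.45 megagrams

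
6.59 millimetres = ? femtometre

6590000000000 femtometres

milli = 1e-3, femto = 1e-15; factor is 1e12.
6.59 × 1e12 = 6590000000000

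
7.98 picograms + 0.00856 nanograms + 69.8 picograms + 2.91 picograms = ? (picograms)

89.25 picograms

In picograms:
  7.98 picograms → 7.98
  0.00856 nanograms = 0.00856 × 10^3 picograms = 8.56
  69.8 picograms → 69.8
  2.91 picograms → 2.91
Sum: 7.98 + 8.56 + 69.8 + 2.91 = 89.25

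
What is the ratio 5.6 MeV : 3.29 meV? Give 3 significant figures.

(5.6 × 10^6) / (3.29 × 10^-3) = 1.702 × 10^9

1700000000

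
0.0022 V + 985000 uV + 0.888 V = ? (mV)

1875.2 mV

In mV:
  0.0022 V = 0.0022 × 10³ mV = 2.2
  985000 uV = 985000 × 10⁻³ mV = 985
  0.888 V = 0.888 × 10³ mV = 888
Sum: 2.2 + 985 + 888 = 1875.2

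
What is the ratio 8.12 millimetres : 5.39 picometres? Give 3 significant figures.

1510000000

(8.12 × 10^-3) / (5.39 × 10^-12) = 1.506 × 10^9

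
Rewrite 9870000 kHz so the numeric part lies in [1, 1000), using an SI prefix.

9.87 GHz

= 9.87 × 10⁹ Hz; 10⁹ is giga.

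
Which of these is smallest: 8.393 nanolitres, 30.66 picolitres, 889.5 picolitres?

8.393 nanolitres = 0.000000008393 litres
30.66 picolitres = 0.00000000003066 litres
889.5 picolitres = 0.0000000008895 litres

30.66 picolitres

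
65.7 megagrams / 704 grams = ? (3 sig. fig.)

93300

(65.7 × 10^6) / (704) = 0.09332 × 10^6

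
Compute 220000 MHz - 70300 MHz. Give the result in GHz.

149.7 GHz

In GHz:
  220000 MHz = 220000 × 10^-3 GHz = 220
  70300 MHz = 70300 × 10^-3 GHz = 70.3
Difference: 220 - 70.3 = 149.7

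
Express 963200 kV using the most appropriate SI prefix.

= 963.2e6 V; 1e6 is mega.

963.2 MV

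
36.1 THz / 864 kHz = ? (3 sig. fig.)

(36.1e12) / (864e3) = 0.04178e9

41800000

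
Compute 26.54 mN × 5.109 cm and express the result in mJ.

1.3559286 mJ

26.54e-3 × 5.109e-2 = 135.59286e-5 J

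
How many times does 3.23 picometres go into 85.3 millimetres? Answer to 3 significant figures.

(85.3e-3) / (3.23e-12) = 26.41e9

26400000000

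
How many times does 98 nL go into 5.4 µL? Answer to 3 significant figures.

55.1

(5.4 × 10^-6) / (98 × 10^-9) = 0.0551 × 10^3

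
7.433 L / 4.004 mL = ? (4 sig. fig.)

1856

(7.433) / (4.004 × 10^-3) = 1.8564 × 10^3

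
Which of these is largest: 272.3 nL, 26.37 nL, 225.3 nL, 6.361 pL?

272.3 nL = 0.0000002723 L
26.37 nL = 0.00000002637 L
225.3 nL = 0.0000002253 L
6.361 pL = 0.000000000006361 L

272.3 nL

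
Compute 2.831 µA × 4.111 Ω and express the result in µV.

11.638241 µV

2.831 × 10^-6 × 4.111 = 11.638241 × 10^-6 V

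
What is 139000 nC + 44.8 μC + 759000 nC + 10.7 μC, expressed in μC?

In μC:
  139000 nC = 139000e-3 μC = 139
  44.8 μC → 44.8
  759000 nC = 759000e-3 μC = 759
  10.7 μC → 10.7
Sum: 139 + 44.8 + 759 + 10.7 = 953.5

953.5 μC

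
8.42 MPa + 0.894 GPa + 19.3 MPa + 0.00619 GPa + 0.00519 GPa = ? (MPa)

In MPa:
  8.42 MPa → 8.42
  0.894 GPa = 0.894e3 MPa = 894
  19.3 MPa → 19.3
  0.00619 GPa = 0.00619e3 MPa = 6.19
  0.00519 GPa = 0.00519e3 MPa = 5.19
Sum: 8.42 + 894 + 19.3 + 6.19 + 5.19 = 933.1

933.1 MPa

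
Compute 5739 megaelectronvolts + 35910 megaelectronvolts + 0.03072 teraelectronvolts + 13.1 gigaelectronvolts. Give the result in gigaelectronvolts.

85.469 gigaelectronvolts

In gigaelectronvolts:
  5739 megaelectronvolts = 5739e-3 gigaelectronvolts = 5.739
  35910 megaelectronvolts = 35910e-3 gigaelectronvolts = 35.91
  0.03072 teraelectronvolts = 0.03072e3 gigaelectronvolts = 30.72
  13.1 gigaelectronvolts → 13.1
Sum: 5.739 + 35.91 + 30.72 + 13.1 = 85.469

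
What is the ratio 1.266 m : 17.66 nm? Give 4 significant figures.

71690000

(1.266) / (17.66 × 10⁻⁹) = 0.071687 × 10⁹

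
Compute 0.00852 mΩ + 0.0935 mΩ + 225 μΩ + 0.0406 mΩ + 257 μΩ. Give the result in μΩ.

In μΩ:
  0.00852 mΩ = 0.00852 × 10^3 μΩ = 8.52
  0.0935 mΩ = 0.0935 × 10^3 μΩ = 93.5
  225 μΩ → 225
  0.0406 mΩ = 0.0406 × 10^3 μΩ = 40.6
  257 μΩ → 257
Sum: 8.52 + 93.5 + 225 + 40.6 + 257 = 624.62

624.62 μΩ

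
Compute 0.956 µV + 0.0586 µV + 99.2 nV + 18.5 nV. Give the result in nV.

1132.3 nV

In nV:
  0.956 µV = 0.956 × 10³ nV = 956
  0.0586 µV = 0.0586 × 10³ nV = 58.6
  99.2 nV → 99.2
  18.5 nV → 18.5
Sum: 956 + 58.6 + 99.2 + 18.5 = 1132.3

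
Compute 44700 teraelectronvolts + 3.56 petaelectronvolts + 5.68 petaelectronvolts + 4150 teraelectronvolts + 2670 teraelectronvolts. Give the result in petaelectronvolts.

In petaelectronvolts:
  44700 teraelectronvolts = 44700 × 10^-3 petaelectronvolts = 44.7
  3.56 petaelectronvolts → 3.56
  5.68 petaelectronvolts → 5.68
  4150 teraelectronvolts = 4150 × 10^-3 petaelectronvolts = 4.15
  2670 teraelectronvolts = 2670 × 10^-3 petaelectronvolts = 2.67
Sum: 44.7 + 3.56 + 5.68 + 4.15 + 2.67 = 60.76

60.76 petaelectronvolts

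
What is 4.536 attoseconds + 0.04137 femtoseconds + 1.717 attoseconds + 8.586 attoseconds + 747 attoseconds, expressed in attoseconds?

803.209 attoseconds

In attoseconds:
  4.536 attoseconds → 4.536
  0.04137 femtoseconds = 0.04137 × 10^3 attoseconds = 41.37
  1.717 attoseconds → 1.717
  8.586 attoseconds → 8.586
  747 attoseconds → 747
Sum: 4.536 + 41.37 + 1.717 + 8.586 + 747 = 803.209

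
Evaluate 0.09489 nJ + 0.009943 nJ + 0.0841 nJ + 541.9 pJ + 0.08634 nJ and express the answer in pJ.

817.173 pJ

In pJ:
  0.09489 nJ = 0.09489 × 10^3 pJ = 94.89
  0.009943 nJ = 0.009943 × 10^3 pJ = 9.943
  0.0841 nJ = 0.0841 × 10^3 pJ = 84.1
  541.9 pJ → 541.9
  0.08634 nJ = 0.08634 × 10^3 pJ = 86.34
Sum: 94.89 + 9.943 + 84.1 + 541.9 + 86.34 = 817.173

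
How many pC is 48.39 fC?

femto = 10⁻¹⁵, pico = 10⁻¹²; factor is 10⁻³.
48.39 × 10⁻³ = 0.04839

0.04839 pC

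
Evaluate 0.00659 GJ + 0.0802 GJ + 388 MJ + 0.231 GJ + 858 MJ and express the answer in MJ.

In MJ:
  0.00659 GJ = 0.00659 × 10³ MJ = 6.59
  0.0802 GJ = 0.0802 × 10³ MJ = 80.2
  388 MJ → 388
  0.231 GJ = 0.231 × 10³ MJ = 231
  858 MJ → 858
Sum: 6.59 + 80.2 + 388 + 231 + 858 = 1563.79

1563.79 MJ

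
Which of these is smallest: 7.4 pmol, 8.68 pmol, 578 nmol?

7.4 pmol

7.4 pmol = 0.0000000000074 mol
8.68 pmol = 0.00000000000868 mol
578 nmol = 0.000000578 mol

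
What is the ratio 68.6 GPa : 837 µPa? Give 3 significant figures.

(68.6e9) / (837e-6) = 0.08196e15

82000000000000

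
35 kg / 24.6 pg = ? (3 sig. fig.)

(35e3) / (24.6e-12) = 1.423e15

1420000000000000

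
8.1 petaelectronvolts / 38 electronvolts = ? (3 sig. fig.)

213000000000000

(8.1 × 10^15) / (38) = 0.2132 × 10^15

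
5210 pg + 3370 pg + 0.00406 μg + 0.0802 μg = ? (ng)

92.84 ng

In ng:
  5210 pg = 5210 × 10^-3 ng = 5.21
  3370 pg = 3370 × 10^-3 ng = 3.37
  0.00406 μg = 0.00406 × 10^3 ng = 4.06
  0.0802 μg = 0.0802 × 10^3 ng = 80.2
Sum: 5.21 + 3.37 + 4.06 + 80.2 = 92.84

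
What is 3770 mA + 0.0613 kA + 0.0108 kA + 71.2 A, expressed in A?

In A:
  3770 mA = 3770e-3 A = 3.77
  0.0613 kA = 0.0613e3 A = 61.3
  0.0108 kA = 0.0108e3 A = 10.8
  71.2 A → 71.2
Sum: 3.77 + 61.3 + 10.8 + 71.2 = 147.07

147.07 A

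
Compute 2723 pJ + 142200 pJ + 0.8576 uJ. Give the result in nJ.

In nJ:
  2723 pJ = 2723 × 10^-3 nJ = 2.723
  142200 pJ = 142200 × 10^-3 nJ = 142.2
  0.8576 uJ = 0.8576 × 10^3 nJ = 857.6
Sum: 2.723 + 142.2 + 857.6 = 1002.523

1002.523 nJ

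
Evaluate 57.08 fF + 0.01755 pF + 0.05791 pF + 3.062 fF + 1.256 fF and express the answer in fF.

In fF:
  57.08 fF → 57.08
  0.01755 pF = 0.01755e3 fF = 17.55
  0.05791 pF = 0.05791e3 fF = 57.91
  3.062 fF → 3.062
  1.256 fF → 1.256
Sum: 57.08 + 17.55 + 57.91 + 3.062 + 1.256 = 136.858

136.858 fF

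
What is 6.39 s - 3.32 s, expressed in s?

3.07 s

In s:
  6.39 s → 6.39
  3.32 s → 3.32
Difference: 6.39 - 3.32 = 3.07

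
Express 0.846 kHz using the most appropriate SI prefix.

846 Hz

= 846 Hz; mantissa already in [1, 1000).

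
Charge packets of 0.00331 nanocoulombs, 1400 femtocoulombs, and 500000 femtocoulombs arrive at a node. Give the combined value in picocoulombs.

In picocoulombs:
  0.00331 nanocoulombs = 0.00331 × 10³ picocoulombs = 3.31
  1400 femtocoulombs = 1400 × 10⁻³ picocoulombs = 1.4
  500000 femtocoulombs = 500000 × 10⁻³ picocoulombs = 500
Sum: 3.31 + 1.4 + 500 = 504.71

504.71 picocoulombs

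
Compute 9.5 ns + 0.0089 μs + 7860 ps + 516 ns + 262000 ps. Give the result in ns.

In ns:
  9.5 ns → 9.5
  0.0089 μs = 0.0089e3 ns = 8.9
  7860 ps = 7860e-3 ns = 7.86
  516 ns → 516
  262000 ps = 262000e-3 ns = 262
Sum: 9.5 + 8.9 + 7.86 + 516 + 262 = 804.26

804.26 ns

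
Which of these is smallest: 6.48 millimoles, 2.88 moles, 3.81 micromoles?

6.48 millimoles = 0.00648 moles
2.88 moles = 2.88 moles
3.81 micromoles = 0.00000381 moles

3.81 micromoles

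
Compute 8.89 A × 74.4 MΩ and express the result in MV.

8.89 × 74.4 × 10⁶ = 661.416 × 10⁶ V

661.416 MV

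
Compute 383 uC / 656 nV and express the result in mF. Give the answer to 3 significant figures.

584000 mF

(383 × 10^-6) / (656 × 10^-9) = 0.58384 × 10^3 F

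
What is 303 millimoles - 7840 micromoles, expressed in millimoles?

295.16 millimoles

In millimoles:
  303 millimoles → 303
  7840 micromoles = 7840 × 10⁻³ millimoles = 7.84
Difference: 303 - 7.84 = 295.16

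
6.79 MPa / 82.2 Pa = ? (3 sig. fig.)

82600

(6.79e6) / (82.2) = 0.0826e6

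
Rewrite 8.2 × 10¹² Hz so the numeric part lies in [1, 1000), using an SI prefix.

8.2 THz

= 8.2 × 10¹² Hz; 10¹² is tera.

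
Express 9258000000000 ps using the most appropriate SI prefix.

9.258 s

= 9.258 s; mantissa already in [1, 1000).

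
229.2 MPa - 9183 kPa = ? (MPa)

220.017 MPa

In MPa:
  229.2 MPa → 229.2
  9183 kPa = 9183 × 10^-3 MPa = 9.183
Difference: 229.2 - 9.183 = 220.017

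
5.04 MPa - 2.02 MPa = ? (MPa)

3.02 MPa

In MPa:
  5.04 MPa → 5.04
  2.02 MPa → 2.02
Difference: 5.04 - 2.02 = 3.02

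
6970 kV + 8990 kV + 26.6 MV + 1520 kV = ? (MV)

44.08 MV

In MV:
  6970 kV = 6970 × 10^-3 MV = 6.97
  8990 kV = 8990 × 10^-3 MV = 8.99
  26.6 MV → 26.6
  1520 kV = 1520 × 10^-3 MV = 1.52
Sum: 6.97 + 8.99 + 26.6 + 1.52 = 44.08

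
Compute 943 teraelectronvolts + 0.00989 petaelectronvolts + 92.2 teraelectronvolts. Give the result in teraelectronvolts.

1045.09 teraelectronvolts

In teraelectronvolts:
  943 teraelectronvolts → 943
  0.00989 petaelectronvolts = 0.00989 × 10^3 teraelectronvolts = 9.89
  92.2 teraelectronvolts → 92.2
Sum: 943 + 9.89 + 92.2 = 1045.09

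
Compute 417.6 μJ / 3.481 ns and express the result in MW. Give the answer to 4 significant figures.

(417.6 × 10^-6) / (3.481 × 10^-9) = 119.966 × 10^3 W

0.1200 MW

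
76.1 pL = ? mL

pico = 1e-12, milli = 1e-3; factor is 1e-9.
76.1 × 1e-9 = 0.0000000761

0.0000000761 mL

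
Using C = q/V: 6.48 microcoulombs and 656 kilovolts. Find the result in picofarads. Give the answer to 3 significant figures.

(6.48 × 10^-6) / (656 × 10^3) = 0.009878 × 10^-9 F

9.88 picofarads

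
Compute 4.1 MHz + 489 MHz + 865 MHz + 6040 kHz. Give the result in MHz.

1364.14 MHz

In MHz:
  4.1 MHz → 4.1
  489 MHz → 489
  865 MHz → 865
  6040 kHz = 6040e-3 MHz = 6.04
Sum: 4.1 + 489 + 865 + 6.04 = 1364.14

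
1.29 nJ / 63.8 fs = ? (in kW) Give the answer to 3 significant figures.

(1.29 × 10^-9) / (63.8 × 10^-15) = 0.020219 × 10^6 W

20.2 kW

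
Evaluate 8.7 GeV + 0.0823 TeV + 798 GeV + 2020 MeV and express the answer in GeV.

891.02 GeV

In GeV:
  8.7 GeV → 8.7
  0.0823 TeV = 0.0823e3 GeV = 82.3
  798 GeV → 798
  2020 MeV = 2020e-3 GeV = 2.02
Sum: 8.7 + 82.3 + 798 + 2.02 = 891.02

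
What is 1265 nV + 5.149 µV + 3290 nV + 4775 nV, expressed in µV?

14.479 µV

In µV:
  1265 nV = 1265 × 10^-3 µV = 1.265
  5.149 µV → 5.149
  3290 nV = 3290 × 10^-3 µV = 3.29
  4775 nV = 4775 × 10^-3 µV = 4.775
Sum: 1.265 + 5.149 + 3.29 + 4.775 = 14.479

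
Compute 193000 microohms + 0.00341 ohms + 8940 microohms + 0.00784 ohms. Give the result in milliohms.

In milliohms:
  193000 microohms = 193000 × 10^-3 milliohms = 193
  0.00341 ohms = 0.00341 × 10^3 milliohms = 3.41
  8940 microohms = 8940 × 10^-3 milliohms = 8.94
  0.00784 ohms = 0.00784 × 10^3 milliohms = 7.84
Sum: 193 + 3.41 + 8.94 + 7.84 = 213.19

213.19 milliohms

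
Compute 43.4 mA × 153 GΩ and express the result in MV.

43.4e-3 × 153e9 = 6640.2e6 V

6640.2 MV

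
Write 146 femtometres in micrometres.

0.000000146 micrometres

femto = 1e-15, micro = 1e-6; factor is 1e-9.
146 × 1e-9 = 0.000000146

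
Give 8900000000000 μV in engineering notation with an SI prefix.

= 8.9e6 V; 1e6 is mega.

8.9 MV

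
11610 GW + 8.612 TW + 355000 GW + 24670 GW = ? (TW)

In TW:
  11610 GW = 11610 × 10⁻³ TW = 11.61
  8.612 TW → 8.612
  355000 GW = 355000 × 10⁻³ TW = 355
  24670 GW = 24670 × 10⁻³ TW = 24.67
Sum: 11.61 + 8.612 + 355 + 24.67 = 399.892

399.892 TW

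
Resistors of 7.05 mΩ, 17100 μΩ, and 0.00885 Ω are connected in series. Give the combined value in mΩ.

In mΩ:
  7.05 mΩ → 7.05
  17100 μΩ = 17100 × 10^-3 mΩ = 17.1
  0.00885 Ω = 0.00885 × 10^3 mΩ = 8.85
Sum: 7.05 + 17.1 + 8.85 = 33

33 mΩ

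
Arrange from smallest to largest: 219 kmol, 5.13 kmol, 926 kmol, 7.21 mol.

219 kmol = 219000 mol
5.13 kmol = 5130 mol
926 kmol = 926000 mol
7.21 mol = 7.21 mol

7.21 mol < 5.13 kmol < 219 kmol < 926 kmol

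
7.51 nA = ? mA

0.00000751 mA

nano = 10^-9, milli = 10^-3; factor is 10^-6.
7.51 × 10^-6 = 0.00000751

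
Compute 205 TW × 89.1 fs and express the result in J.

205e12 × 89.1e-15 = 18265.5e-3 J

18.2655 J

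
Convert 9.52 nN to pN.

nano = 10^-9, pico = 10^-12; factor is 10^3.
9.52 × 10^3 = 9520

9520 pN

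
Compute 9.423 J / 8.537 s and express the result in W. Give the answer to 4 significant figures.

(9.423) / (8.537) = 1.10378 W

1.104 W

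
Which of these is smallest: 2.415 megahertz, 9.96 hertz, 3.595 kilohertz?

2.415 megahertz = 2415000 hertz
9.96 hertz = 9.96 hertz
3.595 kilohertz = 3595 hertz

9.96 hertz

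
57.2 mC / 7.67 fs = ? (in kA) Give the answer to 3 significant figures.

(57.2 × 10⁻³) / (7.67 × 10⁻¹⁵) = 7.4576 × 10¹² A

7460000000 kA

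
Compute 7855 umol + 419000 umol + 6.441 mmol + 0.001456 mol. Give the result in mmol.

In mmol:
  7855 umol = 7855e-3 mmol = 7.855
  419000 umol = 419000e-3 mmol = 419
  6.441 mmol → 6.441
  0.001456 mol = 0.001456e3 mmol = 1.456
Sum: 7.855 + 419 + 6.441 + 1.456 = 434.752

434.752 mmol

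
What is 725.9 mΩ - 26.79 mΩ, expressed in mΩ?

In mΩ:
  725.9 mΩ → 725.9
  26.79 mΩ → 26.79
Difference: 725.9 - 26.79 = 699.11

699.11 mΩ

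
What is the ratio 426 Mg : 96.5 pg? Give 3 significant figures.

(426e6) / (96.5e-12) = 4.415e18

4410000000000000000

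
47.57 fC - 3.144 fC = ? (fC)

In fC:
  47.57 fC → 47.57
  3.144 fC → 3.144
Difference: 47.57 - 3.144 = 44.426

44.426 fC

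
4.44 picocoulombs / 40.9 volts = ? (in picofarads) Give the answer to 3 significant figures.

0.109 picofarads

(4.44e-12) / (40.9) = 0.10856e-12 F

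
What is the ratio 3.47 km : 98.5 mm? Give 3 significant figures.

35200

(3.47 × 10³) / (98.5 × 10⁻³) = 0.03523 × 10⁶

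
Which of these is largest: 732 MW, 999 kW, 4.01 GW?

4.01 GW

732 MW = 732000000 W
999 kW = 999000 W
4.01 GW = 4010000000 W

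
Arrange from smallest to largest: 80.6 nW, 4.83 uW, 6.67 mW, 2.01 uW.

80.6 nW < 2.01 uW < 4.83 uW < 6.67 mW

80.6 nW = 0.0000000806 W
4.83 uW = 0.00000483 W
6.67 mW = 0.00667 W
2.01 uW = 0.00000201 W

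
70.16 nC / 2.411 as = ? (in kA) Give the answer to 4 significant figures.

29100000 kA

(70.16 × 10⁻⁹) / (2.411 × 10⁻¹⁸) = 29.1 × 10⁹ A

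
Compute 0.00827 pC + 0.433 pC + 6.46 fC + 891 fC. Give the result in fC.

1338.73 fC

In fC:
  0.00827 pC = 0.00827e3 fC = 8.27
  0.433 pC = 0.433e3 fC = 433
  6.46 fC → 6.46
  891 fC → 891
Sum: 8.27 + 433 + 6.46 + 891 = 1338.73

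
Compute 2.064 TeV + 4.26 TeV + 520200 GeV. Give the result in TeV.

In TeV:
  2.064 TeV → 2.064
  4.26 TeV → 4.26
  520200 GeV = 520200 × 10⁻³ TeV = 520.2
Sum: 2.064 + 4.26 + 520.2 = 526.524

526.524 TeV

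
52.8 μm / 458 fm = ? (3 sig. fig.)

115000000

(52.8 × 10^-6) / (458 × 10^-15) = 0.1153 × 10^9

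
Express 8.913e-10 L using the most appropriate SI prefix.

891.3 pL

= 891.3e-12 L; 1e-12 is pico.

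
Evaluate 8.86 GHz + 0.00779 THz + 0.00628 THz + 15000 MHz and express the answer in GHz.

In GHz:
  8.86 GHz → 8.86
  0.00779 THz = 0.00779e3 GHz = 7.79
  0.00628 THz = 0.00628e3 GHz = 6.28
  15000 MHz = 15000e-3 GHz = 15
Sum: 8.86 + 7.79 + 6.28 + 15 = 37.93

37.93 GHz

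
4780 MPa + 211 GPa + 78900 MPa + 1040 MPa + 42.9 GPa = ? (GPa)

338.62 GPa

In GPa:
  4780 MPa = 4780e-3 GPa = 4.78
  211 GPa → 211
  78900 MPa = 78900e-3 GPa = 78.9
  1040 MPa = 1040e-3 GPa = 1.04
  42.9 GPa → 42.9
Sum: 4.78 + 211 + 78.9 + 1.04 + 42.9 = 338.62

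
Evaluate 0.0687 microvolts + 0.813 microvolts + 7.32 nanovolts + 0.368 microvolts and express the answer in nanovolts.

In nanovolts:
  0.0687 microvolts = 0.0687 × 10³ nanovolts = 68.7
  0.813 microvolts = 0.813 × 10³ nanovolts = 813
  7.32 nanovolts → 7.32
  0.368 microvolts = 0.368 × 10³ nanovolts = 368
Sum: 68.7 + 813 + 7.32 + 368 = 1257.02

1257.02 nanovolts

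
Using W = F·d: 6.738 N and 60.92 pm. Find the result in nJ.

6.738 × 60.92 × 10⁻¹² = 410.47896 × 10⁻¹² J

0.41047896 nJ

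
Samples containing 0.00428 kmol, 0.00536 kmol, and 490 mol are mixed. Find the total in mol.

In mol:
  0.00428 kmol = 0.00428 × 10³ mol = 4.28
  0.00536 kmol = 0.00536 × 10³ mol = 5.36
  490 mol → 490
Sum: 4.28 + 5.36 + 490 = 499.64

499.64 mol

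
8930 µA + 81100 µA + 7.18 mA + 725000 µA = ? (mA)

In mA:
  8930 µA = 8930 × 10⁻³ mA = 8.93
  81100 µA = 81100 × 10⁻³ mA = 81.1
  7.18 mA → 7.18
  725000 µA = 725000 × 10⁻³ mA = 725
Sum: 8.93 + 81.1 + 7.18 + 725 = 822.21

822.21 mA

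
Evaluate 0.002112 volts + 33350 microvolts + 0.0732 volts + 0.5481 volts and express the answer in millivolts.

656.762 millivolts

In millivolts:
  0.002112 volts = 0.002112e3 millivolts = 2.112
  33350 microvolts = 33350e-3 millivolts = 33.35
  0.0732 volts = 0.0732e3 millivolts = 73.2
  0.5481 volts = 0.5481e3 millivolts = 548.1
Sum: 2.112 + 33.35 + 73.2 + 548.1 = 656.762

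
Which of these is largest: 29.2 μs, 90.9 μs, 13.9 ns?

29.2 μs = 0.0000292 s
90.9 μs = 0.0000909 s
13.9 ns = 0.0000000139 s

90.9 μs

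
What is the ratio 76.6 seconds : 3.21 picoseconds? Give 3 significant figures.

23900000000000

(76.6) / (3.21 × 10⁻¹²) = 23.86 × 10¹²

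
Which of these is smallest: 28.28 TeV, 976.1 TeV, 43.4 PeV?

28.28 TeV

28.28 TeV = 28280000000000 eV
976.1 TeV = 976100000000000 eV
43.4 PeV = 43400000000000000 eV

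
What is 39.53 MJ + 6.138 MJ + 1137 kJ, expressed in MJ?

46.805 MJ

In MJ:
  39.53 MJ → 39.53
  6.138 MJ → 6.138
  1137 kJ = 1137e-3 MJ = 1.137
Sum: 39.53 + 6.138 + 1.137 = 46.805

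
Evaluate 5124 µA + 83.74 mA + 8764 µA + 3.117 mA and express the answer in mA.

100.745 mA

In mA:
  5124 µA = 5124 × 10⁻³ mA = 5.124
  83.74 mA → 83.74
  8764 µA = 8764 × 10⁻³ mA = 8.764
  3.117 mA → 3.117
Sum: 5.124 + 83.74 + 8.764 + 3.117 = 100.745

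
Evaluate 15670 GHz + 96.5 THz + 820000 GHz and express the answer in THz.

932.17 THz

In THz:
  15670 GHz = 15670 × 10^-3 THz = 15.67
  96.5 THz → 96.5
  820000 GHz = 820000 × 10^-3 THz = 820
Sum: 15.67 + 96.5 + 820 = 932.17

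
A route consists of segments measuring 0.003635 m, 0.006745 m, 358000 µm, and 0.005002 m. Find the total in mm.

373.382 mm

In mm:
  0.003635 m = 0.003635e3 mm = 3.635
  0.006745 m = 0.006745e3 mm = 6.745
  358000 µm = 358000e-3 mm = 358
  0.005002 m = 0.005002e3 mm = 5.002
Sum: 3.635 + 6.745 + 358 + 5.002 = 373.382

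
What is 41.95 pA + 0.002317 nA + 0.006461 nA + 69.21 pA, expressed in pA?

119.938 pA

In pA:
  41.95 pA → 41.95
  0.002317 nA = 0.002317 × 10^3 pA = 2.317
  0.006461 nA = 0.006461 × 10^3 pA = 6.461
  69.21 pA → 69.21
Sum: 41.95 + 2.317 + 6.461 + 69.21 = 119.938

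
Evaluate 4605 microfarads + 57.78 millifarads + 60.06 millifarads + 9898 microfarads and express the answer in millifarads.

In millifarads:
  4605 microfarads = 4605 × 10⁻³ millifarads = 4.605
  57.78 millifarads → 57.78
  60.06 millifarads → 60.06
  9898 microfarads = 9898 × 10⁻³ millifarads = 9.898
Sum: 4.605 + 57.78 + 60.06 + 9.898 = 132.343

132.343 millifarads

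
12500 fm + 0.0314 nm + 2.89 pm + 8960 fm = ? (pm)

55.75 pm

In pm:
  12500 fm = 12500 × 10^-3 pm = 12.5
  0.0314 nm = 0.0314 × 10^3 pm = 31.4
  2.89 pm → 2.89
  8960 fm = 8960 × 10^-3 pm = 8.96
Sum: 12.5 + 31.4 + 2.89 + 8.96 = 55.75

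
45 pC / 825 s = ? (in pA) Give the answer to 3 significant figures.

(45 × 10⁻¹²) / (825) = 0.054545 × 10⁻¹² A

0.0545 pA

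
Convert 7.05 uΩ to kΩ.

micro = 10⁻⁶, kilo = 10³; factor is 10⁻⁹.
7.05 × 10⁻⁹ = 0.00000000705

0.00000000705 kΩ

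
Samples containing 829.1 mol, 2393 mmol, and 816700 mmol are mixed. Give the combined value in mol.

1648.193 mol

In mol:
  829.1 mol → 829.1
  2393 mmol = 2393 × 10⁻³ mol = 2.393
  816700 mmol = 816700 × 10⁻³ mol = 816.7
Sum: 829.1 + 2.393 + 816.7 = 1648.193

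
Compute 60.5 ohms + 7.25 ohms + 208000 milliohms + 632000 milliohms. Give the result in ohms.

907.75 ohms

In ohms:
  60.5 ohms → 60.5
  7.25 ohms → 7.25
  208000 milliohms = 208000 × 10^-3 ohms = 208
  632000 milliohms = 632000 × 10^-3 ohms = 632
Sum: 60.5 + 7.25 + 208 + 632 = 907.75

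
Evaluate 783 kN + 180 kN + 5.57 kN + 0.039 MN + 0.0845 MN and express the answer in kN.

In kN:
  783 kN → 783
  180 kN → 180
  5.57 kN → 5.57
  0.039 MN = 0.039e3 kN = 39
  0.0845 MN = 0.0845e3 kN = 84.5
Sum: 783 + 180 + 5.57 + 39 + 84.5 = 1092.07

1092.07 kN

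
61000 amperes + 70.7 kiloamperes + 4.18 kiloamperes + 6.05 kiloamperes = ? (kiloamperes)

141.93 kiloamperes

In kiloamperes:
  61000 amperes = 61000e-3 kiloamperes = 61
  70.7 kiloamperes → 70.7
  4.18 kiloamperes → 4.18
  6.05 kiloamperes → 6.05
Sum: 61 + 70.7 + 4.18 + 6.05 = 141.93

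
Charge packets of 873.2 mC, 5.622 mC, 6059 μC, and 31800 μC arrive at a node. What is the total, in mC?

916.681 mC

In mC:
  873.2 mC → 873.2
  5.622 mC → 5.622
  6059 μC = 6059 × 10^-3 mC = 6.059
  31800 μC = 31800 × 10^-3 mC = 31.8
Sum: 873.2 + 5.622 + 6.059 + 31.8 = 916.681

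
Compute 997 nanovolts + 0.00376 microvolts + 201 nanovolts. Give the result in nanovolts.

1201.76 nanovolts

In nanovolts:
  997 nanovolts → 997
  0.00376 microvolts = 0.00376 × 10^3 nanovolts = 3.76
  201 nanovolts → 201
Sum: 997 + 3.76 + 201 = 1201.76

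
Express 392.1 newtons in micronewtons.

392100000 micronewtons

(no prefix) = 1e0, micro = 1e-6; factor is 1e6.
392.1 × 1e6 = 392100000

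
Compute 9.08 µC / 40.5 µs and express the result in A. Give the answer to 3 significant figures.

(9.08 × 10⁻⁶) / (40.5 × 10⁻⁶) = 0.2242 A

0.224 A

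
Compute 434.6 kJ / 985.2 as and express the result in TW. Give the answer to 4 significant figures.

(434.6 × 10^3) / (985.2 × 10^-18) = 0.441129 × 10^21 W

441100000 TW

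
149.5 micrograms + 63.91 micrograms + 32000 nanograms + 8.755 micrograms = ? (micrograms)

In micrograms:
  149.5 micrograms → 149.5
  63.91 micrograms → 63.91
  32000 nanograms = 32000 × 10^-3 micrograms = 32
  8.755 micrograms → 8.755
Sum: 149.5 + 63.91 + 32 + 8.755 = 254.165

254.165 micrograms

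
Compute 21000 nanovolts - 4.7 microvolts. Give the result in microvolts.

In microvolts:
  21000 nanovolts = 21000 × 10⁻³ microvolts = 21
  4.7 microvolts → 4.7
Difference: 21 - 4.7 = 16.3

16.3 microvolts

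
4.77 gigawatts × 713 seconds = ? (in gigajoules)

3401.01 gigajoules

4.77 × 10⁹ × 713 = 3401.01 × 10⁹ J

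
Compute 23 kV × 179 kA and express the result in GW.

4.117 GW

23 × 10^3 × 179 × 10^3 = 4117 × 10^6 W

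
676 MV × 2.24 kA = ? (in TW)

676 × 10^6 × 2.24 × 10^3 = 1514.24 × 10^9 W

1.51424 TW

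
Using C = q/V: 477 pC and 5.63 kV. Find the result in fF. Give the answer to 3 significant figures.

84.7 fF

(477 × 10⁻¹²) / (5.63 × 10³) = 84.725 × 10⁻¹⁵ F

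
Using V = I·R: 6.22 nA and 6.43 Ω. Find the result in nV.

39.9946 nV

6.22 × 10^-9 × 6.43 = 39.9946 × 10^-9 V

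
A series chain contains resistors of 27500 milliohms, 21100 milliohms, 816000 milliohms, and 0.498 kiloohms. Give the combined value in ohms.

In ohms:
  27500 milliohms = 27500 × 10^-3 ohms = 27.5
  21100 milliohms = 21100 × 10^-3 ohms = 21.1
  816000 milliohms = 816000 × 10^-3 ohms = 816
  0.498 kiloohms = 0.498 × 10^3 ohms = 498
Sum: 27.5 + 21.1 + 816 + 498 = 1362.6

1362.6 ohms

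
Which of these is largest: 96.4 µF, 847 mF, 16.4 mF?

847 mF

96.4 µF = 0.0000964 F
847 mF = 0.847 F
16.4 mF = 0.0164 F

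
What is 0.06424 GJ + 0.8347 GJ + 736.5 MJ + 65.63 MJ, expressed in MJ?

In MJ:
  0.06424 GJ = 0.06424 × 10^3 MJ = 64.24
  0.8347 GJ = 0.8347 × 10^3 MJ = 834.7
  736.5 MJ → 736.5
  65.63 MJ → 65.63
Sum: 64.24 + 834.7 + 736.5 + 65.63 = 1701.07

1701.07 MJ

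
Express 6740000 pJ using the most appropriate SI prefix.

6.74 uJ

= 6.74 × 10⁻⁶ J; 10⁻⁶ is micro.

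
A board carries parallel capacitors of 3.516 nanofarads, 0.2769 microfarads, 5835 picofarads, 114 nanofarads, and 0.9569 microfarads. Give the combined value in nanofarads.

In nanofarads:
  3.516 nanofarads → 3.516
  0.2769 microfarads = 0.2769 × 10^3 nanofarads = 276.9
  5835 picofarads = 5835 × 10^-3 nanofarads = 5.835
  114 nanofarads → 114
  0.9569 microfarads = 0.9569 × 10^3 nanofarads = 956.9
Sum: 3.516 + 276.9 + 5.835 + 114 + 956.9 = 1357.151

1357.151 nanofarads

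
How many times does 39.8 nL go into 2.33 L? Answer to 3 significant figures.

58500000

(2.33) / (39.8e-9) = 0.05854e9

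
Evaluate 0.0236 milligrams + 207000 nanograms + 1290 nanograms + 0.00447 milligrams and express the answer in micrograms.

In micrograms:
  0.0236 milligrams = 0.0236e3 micrograms = 23.6
  207000 nanograms = 207000e-3 micrograms = 207
  1290 nanograms = 1290e-3 micrograms = 1.29
  0.00447 milligrams = 0.00447e3 micrograms = 4.47
Sum: 23.6 + 207 + 1.29 + 4.47 = 236.36

236.36 micrograms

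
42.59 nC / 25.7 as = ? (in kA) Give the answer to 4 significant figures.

1657000 kA

(42.59 × 10^-9) / (25.7 × 10^-18) = 1.6572 × 10^9 A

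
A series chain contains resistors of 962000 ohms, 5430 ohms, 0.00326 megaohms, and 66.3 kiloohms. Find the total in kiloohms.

In kiloohms:
  962000 ohms = 962000 × 10⁻³ kiloohms = 962
  5430 ohms = 5430 × 10⁻³ kiloohms = 5.43
  0.00326 megaohms = 0.00326 × 10³ kiloohms = 3.26
  66.3 kiloohms → 66.3
Sum: 962 + 5.43 + 3.26 + 66.3 = 1036.99

1036.99 kiloohms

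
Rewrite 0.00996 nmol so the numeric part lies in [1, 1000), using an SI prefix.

= 9.96e-12 mol; 1e-12 is pico.

9.96 pmol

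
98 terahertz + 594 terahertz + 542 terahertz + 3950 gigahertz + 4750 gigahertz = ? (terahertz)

1242.7 terahertz

In terahertz:
  98 terahertz → 98
  594 terahertz → 594
  542 terahertz → 542
  3950 gigahertz = 3950 × 10⁻³ terahertz = 3.95
  4750 gigahertz = 4750 × 10⁻³ terahertz = 4.75
Sum: 98 + 594 + 542 + 3.95 + 4.75 = 1242.7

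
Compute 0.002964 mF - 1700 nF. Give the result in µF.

1.264 µF

In µF:
  0.002964 mF = 0.002964 × 10³ µF = 2.964
  1700 nF = 1700 × 10⁻³ µF = 1.7
Difference: 2.964 - 1.7 = 1.264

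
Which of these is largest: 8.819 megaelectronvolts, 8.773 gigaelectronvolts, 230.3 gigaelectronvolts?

230.3 gigaelectronvolts

8.819 megaelectronvolts = 8819000 electronvolts
8.773 gigaelectronvolts = 8773000000 electronvolts
230.3 gigaelectronvolts = 230300000000 electronvolts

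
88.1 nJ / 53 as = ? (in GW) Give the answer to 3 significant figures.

1.66 GW

(88.1e-9) / (53e-18) = 1.6623e9 W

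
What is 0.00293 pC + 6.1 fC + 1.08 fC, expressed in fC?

In fC:
  0.00293 pC = 0.00293 × 10^3 fC = 2.93
  6.1 fC → 6.1
  1.08 fC → 1.08
Sum: 2.93 + 6.1 + 1.08 = 10.11

10.11 fC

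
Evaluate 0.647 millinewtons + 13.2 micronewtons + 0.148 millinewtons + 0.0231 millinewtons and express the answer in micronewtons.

831.3 micronewtons

In micronewtons:
  0.647 millinewtons = 0.647e3 micronewtons = 647
  13.2 micronewtons → 13.2
  0.148 millinewtons = 0.148e3 micronewtons = 148
  0.0231 millinewtons = 0.0231e3 micronewtons = 23.1
Sum: 647 + 13.2 + 148 + 23.1 = 831.3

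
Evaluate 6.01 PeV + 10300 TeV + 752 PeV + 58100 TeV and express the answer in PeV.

826.41 PeV

In PeV:
  6.01 PeV → 6.01
  10300 TeV = 10300e-3 PeV = 10.3
  752 PeV → 752
  58100 TeV = 58100e-3 PeV = 58.1
Sum: 6.01 + 10.3 + 752 + 58.1 = 826.41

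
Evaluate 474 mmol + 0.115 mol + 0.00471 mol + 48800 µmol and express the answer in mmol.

In mmol:
  474 mmol → 474
  0.115 mol = 0.115 × 10^3 mmol = 115
  0.00471 mol = 0.00471 × 10^3 mmol = 4.71
  48800 µmol = 48800 × 10^-3 mmol = 48.8
Sum: 474 + 115 + 4.71 + 48.8 = 642.51

642.51 mmol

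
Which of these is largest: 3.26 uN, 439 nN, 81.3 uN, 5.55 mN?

3.26 uN = 0.00000326 N
439 nN = 0.000000439 N
81.3 uN = 0.0000813 N
5.55 mN = 0.00555 N

5.55 mN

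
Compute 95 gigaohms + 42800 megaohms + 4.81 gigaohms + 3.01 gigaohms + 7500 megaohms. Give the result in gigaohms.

153.12 gigaohms

In gigaohms:
  95 gigaohms → 95
  42800 megaohms = 42800e-3 gigaohms = 42.8
  4.81 gigaohms → 4.81
  3.01 gigaohms → 3.01
  7500 megaohms = 7500e-3 gigaohms = 7.5
Sum: 95 + 42.8 + 4.81 + 3.01 + 7.5 = 153.12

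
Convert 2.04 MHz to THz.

mega = 1e6, tera = 1e12; factor is 1e-6.
2.04 × 1e-6 = 0.00000204

0.00000204 THz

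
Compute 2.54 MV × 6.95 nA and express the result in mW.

17.653 mW

2.54e6 × 6.95e-9 = 17.653e-3 W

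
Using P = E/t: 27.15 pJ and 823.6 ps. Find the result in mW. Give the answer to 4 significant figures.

32.97 mW

(27.15 × 10⁻¹²) / (823.6 × 10⁻¹²) = 0.032965 W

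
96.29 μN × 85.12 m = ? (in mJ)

8.1962048 mJ

96.29 × 10^-6 × 85.12 = 8196.2048 × 10^-6 J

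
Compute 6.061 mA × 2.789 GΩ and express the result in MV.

6.061 × 10^-3 × 2.789 × 10^9 = 16.904129 × 10^6 V

16.904129 MV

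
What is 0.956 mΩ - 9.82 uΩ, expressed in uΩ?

In uΩ:
  0.956 mΩ = 0.956 × 10³ uΩ = 956
  9.82 uΩ → 9.82
Difference: 956 - 9.82 = 946.18

946.18 uΩ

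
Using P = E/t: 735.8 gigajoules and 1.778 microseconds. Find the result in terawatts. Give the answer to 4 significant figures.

(735.8 × 10^9) / (1.778 × 10^-6) = 413.836 × 10^15 W

413800 terawatts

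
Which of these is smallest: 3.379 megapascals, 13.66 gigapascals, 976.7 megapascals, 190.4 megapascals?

3.379 megapascals

3.379 megapascals = 3379000 pascals
13.66 gigapascals = 13660000000 pascals
976.7 megapascals = 976700000 pascals
190.4 megapascals = 190400000 pascals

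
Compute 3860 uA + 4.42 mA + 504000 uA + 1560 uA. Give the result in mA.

In mA:
  3860 uA = 3860 × 10^-3 mA = 3.86
  4.42 mA → 4.42
  504000 uA = 504000 × 10^-3 mA = 504
  1560 uA = 1560 × 10^-3 mA = 1.56
Sum: 3.86 + 4.42 + 504 + 1.56 = 513.84

513.84 mA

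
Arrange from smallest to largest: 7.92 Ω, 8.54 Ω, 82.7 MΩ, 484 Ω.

7.92 Ω = 7.92 Ω
8.54 Ω = 8.54 Ω
82.7 MΩ = 82700000 Ω
484 Ω = 484 Ω

7.92 Ω < 8.54 Ω < 484 Ω < 82.7 MΩ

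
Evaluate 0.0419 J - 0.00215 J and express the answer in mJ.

In mJ:
  0.0419 J = 0.0419 × 10^3 mJ = 41.9
  0.00215 J = 0.00215 × 10^3 mJ = 2.15
Difference: 41.9 - 2.15 = 39.75

39.75 mJ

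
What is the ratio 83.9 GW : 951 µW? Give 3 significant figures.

88200000000000

(83.9 × 10^9) / (951 × 10^-6) = 0.08822 × 10^15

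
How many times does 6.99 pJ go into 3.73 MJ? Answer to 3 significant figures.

(3.73 × 10^6) / (6.99 × 10^-12) = 0.5336 × 10^18

534000000000000000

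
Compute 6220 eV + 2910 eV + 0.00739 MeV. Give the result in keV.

16.52 keV

In keV:
  6220 eV = 6220 × 10⁻³ keV = 6.22
  2910 eV = 2910 × 10⁻³ keV = 2.91
  0.00739 MeV = 0.00739 × 10³ keV = 7.39
Sum: 6.22 + 2.91 + 7.39 = 16.52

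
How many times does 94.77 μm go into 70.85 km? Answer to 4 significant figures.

(70.85 × 10^3) / (94.77 × 10^-6) = 0.7476 × 10^9

747600000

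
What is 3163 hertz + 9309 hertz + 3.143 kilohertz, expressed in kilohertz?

In kilohertz:
  3163 hertz = 3163 × 10^-3 kilohertz = 3.163
  9309 hertz = 9309 × 10^-3 kilohertz = 9.309
  3.143 kilohertz → 3.143
Sum: 3.163 + 9.309 + 3.143 = 15.615

15.615 kilohertz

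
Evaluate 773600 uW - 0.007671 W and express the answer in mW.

765.929 mW

In mW:
  773600 uW = 773600 × 10^-3 mW = 773.6
  0.007671 W = 0.007671 × 10^3 mW = 7.671
Difference: 773.6 - 7.671 = 765.929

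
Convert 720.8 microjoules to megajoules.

0.0000000007208 megajoules

micro = 10^-6, mega = 10^6; factor is 10^-12.
720.8 × 10^-12 = 0.0000000007208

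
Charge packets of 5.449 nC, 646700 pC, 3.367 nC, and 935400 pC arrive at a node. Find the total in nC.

In nC:
  5.449 nC → 5.449
  646700 pC = 646700 × 10^-3 nC = 646.7
  3.367 nC → 3.367
  935400 pC = 935400 × 10^-3 nC = 935.4
Sum: 5.449 + 646.7 + 3.367 + 935.4 = 1590.916

1590.916 nC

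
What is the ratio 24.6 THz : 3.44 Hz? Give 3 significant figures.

(24.6e12) / (3.44) = 7.151e12

7150000000000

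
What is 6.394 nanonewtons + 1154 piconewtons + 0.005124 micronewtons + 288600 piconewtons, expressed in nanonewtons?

In nanonewtons:
  6.394 nanonewtons → 6.394
  1154 piconewtons = 1154 × 10⁻³ nanonewtons = 1.154
  0.005124 micronewtons = 0.005124 × 10³ nanonewtons = 5.124
  288600 piconewtons = 288600 × 10⁻³ nanonewtons = 288.6
Sum: 6.394 + 1.154 + 5.124 + 288.6 = 301.272

301.272 nanonewtons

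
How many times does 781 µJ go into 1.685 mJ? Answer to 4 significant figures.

2.157

(1.685e-3) / (781e-6) = 0.0021575e3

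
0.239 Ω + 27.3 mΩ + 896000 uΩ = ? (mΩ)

In mΩ:
  0.239 Ω = 0.239e3 mΩ = 239
  27.3 mΩ → 27.3
  896000 uΩ = 896000e-3 mΩ = 896
Sum: 239 + 27.3 + 896 = 1162.3

1162.3 mΩ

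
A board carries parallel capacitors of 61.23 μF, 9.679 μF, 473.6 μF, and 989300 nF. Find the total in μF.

1533.809 μF

In μF:
  61.23 μF → 61.23
  9.679 μF → 9.679
  473.6 μF → 473.6
  989300 nF = 989300e-3 μF = 989.3
Sum: 61.23 + 9.679 + 473.6 + 989.3 = 1533.809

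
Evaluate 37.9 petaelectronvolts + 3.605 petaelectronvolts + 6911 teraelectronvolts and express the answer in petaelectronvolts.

In petaelectronvolts:
  37.9 petaelectronvolts → 37.9
  3.605 petaelectronvolts → 3.605
  6911 teraelectronvolts = 6911 × 10^-3 petaelectronvolts = 6.911
Sum: 37.9 + 3.605 + 6.911 = 48.416

48.416 petaelectronvolts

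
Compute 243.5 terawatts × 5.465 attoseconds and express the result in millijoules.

1.3307275 millijoules

243.5e12 × 5.465e-18 = 1330.7275e-6 J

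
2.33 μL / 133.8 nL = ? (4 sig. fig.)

(2.33 × 10^-6) / (133.8 × 10^-9) = 0.017414 × 10^3

17.41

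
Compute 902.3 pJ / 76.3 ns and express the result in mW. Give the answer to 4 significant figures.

11.83 mW

(902.3e-12) / (76.3e-9) = 11.8257e-3 W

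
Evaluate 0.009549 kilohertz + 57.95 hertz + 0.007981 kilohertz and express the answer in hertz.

In hertz:
  0.009549 kilohertz = 0.009549 × 10^3 hertz = 9.549
  57.95 hertz → 57.95
  0.007981 kilohertz = 0.007981 × 10^3 hertz = 7.981
Sum: 9.549 + 57.95 + 7.981 = 75.48

75.48 hertz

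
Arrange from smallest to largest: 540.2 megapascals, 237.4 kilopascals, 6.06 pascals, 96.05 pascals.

6.06 pascals < 96.05 pascals < 237.4 kilopascals < 540.2 megapascals

540.2 megapascals = 540200000 pascals
237.4 kilopascals = 237400 pascals
6.06 pascals = 6.06 pascals
96.05 pascals = 96.05 pascals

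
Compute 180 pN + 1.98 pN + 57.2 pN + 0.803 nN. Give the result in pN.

In pN:
  180 pN → 180
  1.98 pN → 1.98
  57.2 pN → 57.2
  0.803 nN = 0.803e3 pN = 803
Sum: 180 + 1.98 + 57.2 + 803 = 1042.18

1042.18 pN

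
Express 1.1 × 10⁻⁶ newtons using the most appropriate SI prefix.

= 1.1 × 10⁻⁶ newtons; 10⁻⁶ is micro.

1.1 micronewtons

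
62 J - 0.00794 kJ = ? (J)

54.06 J

In J:
  62 J → 62
  0.00794 kJ = 0.00794e3 J = 7.94
Difference: 62 - 7.94 = 54.06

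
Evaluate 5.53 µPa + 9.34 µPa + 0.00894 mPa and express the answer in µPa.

In µPa:
  5.53 µPa → 5.53
  9.34 µPa → 9.34
  0.00894 mPa = 0.00894 × 10^3 µPa = 8.94
Sum: 5.53 + 9.34 + 8.94 = 23.81

23.81 µPa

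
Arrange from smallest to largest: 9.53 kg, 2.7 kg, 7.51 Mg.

9.53 kg = 9530 g
2.7 kg = 2700 g
7.51 Mg = 7510000 g

2.7 kg < 9.53 kg < 7.51 Mg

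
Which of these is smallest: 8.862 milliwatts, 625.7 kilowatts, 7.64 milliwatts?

7.64 milliwatts

8.862 milliwatts = 0.008862 watts
625.7 kilowatts = 625700 watts
7.64 milliwatts = 0.00764 watts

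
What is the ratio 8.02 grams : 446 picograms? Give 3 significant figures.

(8.02) / (446 × 10^-12) = 0.01798 × 10^12

18000000000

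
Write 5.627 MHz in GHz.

mega = 10⁶, giga = 10⁹; factor is 10⁻³.
5.627 × 10⁻³ = 0.005627

0.005627 GHz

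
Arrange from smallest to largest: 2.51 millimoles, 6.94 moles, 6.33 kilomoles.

2.51 millimoles = 0.00251 moles
6.94 moles = 6.94 moles
6.33 kilomoles = 6330 moles

2.51 millimoles < 6.94 moles < 6.33 kilomoles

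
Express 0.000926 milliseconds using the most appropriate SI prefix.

= 926 × 10^-9 seconds; 10^-9 is nano.

926 nanoseconds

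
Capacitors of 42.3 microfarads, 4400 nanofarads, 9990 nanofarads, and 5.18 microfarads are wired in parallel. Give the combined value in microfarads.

61.87 microfarads

In microfarads:
  42.3 microfarads → 42.3
  4400 nanofarads = 4400e-3 microfarads = 4.4
  9990 nanofarads = 9990e-3 microfarads = 9.99
  5.18 microfarads → 5.18
Sum: 42.3 + 4.4 + 9.99 + 5.18 = 61.87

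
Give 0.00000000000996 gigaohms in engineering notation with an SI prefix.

9.96 milliohms

= 9.96e-3 ohms; 1e-3 is milli.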